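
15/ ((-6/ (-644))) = 1610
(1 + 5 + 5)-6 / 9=31 / 3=10.33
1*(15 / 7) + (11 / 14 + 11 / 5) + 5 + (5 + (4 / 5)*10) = 1619 / 70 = 23.13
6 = 6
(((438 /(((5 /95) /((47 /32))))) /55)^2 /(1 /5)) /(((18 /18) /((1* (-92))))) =-879668384247 /38720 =-22718708.27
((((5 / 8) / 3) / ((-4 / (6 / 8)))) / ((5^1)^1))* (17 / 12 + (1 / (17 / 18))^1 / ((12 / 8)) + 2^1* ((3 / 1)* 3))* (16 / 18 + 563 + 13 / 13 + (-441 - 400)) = 10200925 / 235008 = 43.41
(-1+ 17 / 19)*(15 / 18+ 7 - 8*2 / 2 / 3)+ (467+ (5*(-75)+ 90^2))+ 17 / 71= 33151792 / 4047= 8191.70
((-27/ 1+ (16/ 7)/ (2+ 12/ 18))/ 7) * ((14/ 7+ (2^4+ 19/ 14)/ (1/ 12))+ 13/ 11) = -2979789/ 3773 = -789.77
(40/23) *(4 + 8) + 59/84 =41677/1932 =21.57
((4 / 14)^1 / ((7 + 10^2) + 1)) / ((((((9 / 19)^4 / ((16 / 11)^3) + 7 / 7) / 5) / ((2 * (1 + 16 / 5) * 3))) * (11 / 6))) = 1067589632 / 5967802577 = 0.18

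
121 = 121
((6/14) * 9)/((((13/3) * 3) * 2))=27/182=0.15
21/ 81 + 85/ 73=2806/ 1971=1.42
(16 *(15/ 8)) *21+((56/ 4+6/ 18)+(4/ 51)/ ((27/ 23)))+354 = 1374797/ 1377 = 998.40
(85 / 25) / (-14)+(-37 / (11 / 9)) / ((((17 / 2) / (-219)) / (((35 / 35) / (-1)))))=-10212959 / 13090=-780.21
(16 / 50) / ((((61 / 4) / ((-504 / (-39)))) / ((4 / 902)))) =10752 / 8941075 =0.00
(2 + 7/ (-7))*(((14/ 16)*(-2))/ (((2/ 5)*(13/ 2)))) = -35/ 52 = -0.67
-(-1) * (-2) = -2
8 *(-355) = -2840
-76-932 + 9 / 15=-5037 / 5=-1007.40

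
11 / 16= 0.69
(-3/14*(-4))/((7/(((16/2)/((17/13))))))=624/833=0.75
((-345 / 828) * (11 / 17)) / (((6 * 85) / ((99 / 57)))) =-121 / 131784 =-0.00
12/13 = 0.92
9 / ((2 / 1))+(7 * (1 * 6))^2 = 3537 / 2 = 1768.50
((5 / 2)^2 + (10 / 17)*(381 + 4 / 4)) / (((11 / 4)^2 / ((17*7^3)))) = 21547260 / 121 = 178076.53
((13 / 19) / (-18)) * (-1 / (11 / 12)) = 26 / 627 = 0.04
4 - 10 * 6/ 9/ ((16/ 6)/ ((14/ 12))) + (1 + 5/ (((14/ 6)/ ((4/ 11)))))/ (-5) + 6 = 31081/ 4620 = 6.73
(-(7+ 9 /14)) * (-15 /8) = 1605 /112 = 14.33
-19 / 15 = -1.27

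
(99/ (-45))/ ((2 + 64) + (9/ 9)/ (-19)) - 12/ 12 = -6474/ 6265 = -1.03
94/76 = 47/38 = 1.24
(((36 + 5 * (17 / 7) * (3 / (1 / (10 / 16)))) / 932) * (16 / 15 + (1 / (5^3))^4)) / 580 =857031253291 / 7390468750000000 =0.00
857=857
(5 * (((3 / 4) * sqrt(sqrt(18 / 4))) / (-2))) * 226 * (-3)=5085 * 2^(3 / 4) * sqrt(3) / 8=1851.54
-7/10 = -0.70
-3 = -3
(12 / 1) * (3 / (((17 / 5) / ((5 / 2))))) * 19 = 8550 / 17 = 502.94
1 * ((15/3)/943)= 5/943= 0.01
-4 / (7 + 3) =-2 / 5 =-0.40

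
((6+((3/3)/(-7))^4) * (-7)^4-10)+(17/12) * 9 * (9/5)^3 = 7235679/500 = 14471.36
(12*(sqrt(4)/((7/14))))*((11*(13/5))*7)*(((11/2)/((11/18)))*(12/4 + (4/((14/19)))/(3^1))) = 2079792/5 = 415958.40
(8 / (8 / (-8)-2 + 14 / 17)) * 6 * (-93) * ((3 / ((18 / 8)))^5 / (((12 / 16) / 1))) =34537472 / 2997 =11524.01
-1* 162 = -162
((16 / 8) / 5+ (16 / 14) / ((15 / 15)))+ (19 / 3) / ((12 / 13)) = 10589 / 1260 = 8.40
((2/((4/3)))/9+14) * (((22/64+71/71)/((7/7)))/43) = 85/192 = 0.44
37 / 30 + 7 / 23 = 1061 / 690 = 1.54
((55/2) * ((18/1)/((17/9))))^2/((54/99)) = 72772425/578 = 125903.85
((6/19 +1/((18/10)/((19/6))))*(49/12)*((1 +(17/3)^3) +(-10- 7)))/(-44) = -467462401/14626656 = -31.96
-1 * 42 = -42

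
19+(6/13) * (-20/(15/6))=199/13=15.31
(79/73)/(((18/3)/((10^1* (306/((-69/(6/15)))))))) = -5372/1679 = -3.20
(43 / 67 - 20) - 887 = -60726 / 67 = -906.36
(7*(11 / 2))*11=847 / 2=423.50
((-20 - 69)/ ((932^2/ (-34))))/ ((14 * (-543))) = -1513/ 3301639824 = -0.00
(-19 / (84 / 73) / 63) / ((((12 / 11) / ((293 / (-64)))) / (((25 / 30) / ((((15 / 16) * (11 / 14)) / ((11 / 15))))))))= 4470301 / 4898880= 0.91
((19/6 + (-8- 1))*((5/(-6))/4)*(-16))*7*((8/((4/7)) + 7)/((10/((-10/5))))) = 1715/3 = 571.67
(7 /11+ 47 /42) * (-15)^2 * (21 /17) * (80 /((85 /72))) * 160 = 5289995.60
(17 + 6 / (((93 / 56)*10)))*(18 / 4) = 24219 / 310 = 78.13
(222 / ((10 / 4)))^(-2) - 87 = -17150807 / 197136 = -87.00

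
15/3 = 5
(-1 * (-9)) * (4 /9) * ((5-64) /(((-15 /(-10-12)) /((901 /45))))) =-4677992 /675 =-6930.36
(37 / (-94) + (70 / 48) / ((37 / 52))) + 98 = 519905 / 5217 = 99.66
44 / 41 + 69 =2873 / 41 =70.07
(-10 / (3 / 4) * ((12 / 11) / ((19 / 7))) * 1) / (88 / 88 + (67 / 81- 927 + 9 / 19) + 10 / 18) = 90720 / 15644827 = 0.01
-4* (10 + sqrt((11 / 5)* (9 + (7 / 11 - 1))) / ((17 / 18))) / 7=-40 / 7 - 72* sqrt(19) / 119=-8.35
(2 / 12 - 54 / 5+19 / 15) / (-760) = 281 / 22800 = 0.01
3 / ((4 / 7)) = 21 / 4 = 5.25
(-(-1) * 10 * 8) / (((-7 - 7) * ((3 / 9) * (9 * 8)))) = -5 / 21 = -0.24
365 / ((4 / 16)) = 1460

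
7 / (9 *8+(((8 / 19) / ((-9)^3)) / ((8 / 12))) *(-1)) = 32319 / 332428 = 0.10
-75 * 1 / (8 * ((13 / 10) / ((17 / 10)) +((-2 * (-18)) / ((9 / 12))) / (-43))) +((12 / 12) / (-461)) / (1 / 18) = 25237317 / 947816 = 26.63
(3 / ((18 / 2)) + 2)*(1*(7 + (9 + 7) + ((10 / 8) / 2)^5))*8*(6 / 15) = 1765841 / 10240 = 172.45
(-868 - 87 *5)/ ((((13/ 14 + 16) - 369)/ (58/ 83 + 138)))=513.32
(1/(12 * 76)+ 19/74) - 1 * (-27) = 919789/33744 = 27.26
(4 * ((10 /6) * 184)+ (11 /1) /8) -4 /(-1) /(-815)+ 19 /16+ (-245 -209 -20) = 29544373 /39120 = 755.22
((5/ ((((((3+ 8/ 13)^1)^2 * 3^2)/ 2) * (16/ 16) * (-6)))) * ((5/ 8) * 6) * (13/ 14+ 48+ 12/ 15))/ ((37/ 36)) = -2941445/ 1144262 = -2.57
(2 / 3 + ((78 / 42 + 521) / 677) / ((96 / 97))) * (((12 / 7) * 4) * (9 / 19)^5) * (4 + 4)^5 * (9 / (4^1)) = 1433010640306176 / 82139632127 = 17446.03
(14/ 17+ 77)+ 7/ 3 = 4088/ 51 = 80.16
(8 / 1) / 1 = 8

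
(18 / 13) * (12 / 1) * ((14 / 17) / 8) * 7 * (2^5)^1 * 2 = 169344 / 221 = 766.26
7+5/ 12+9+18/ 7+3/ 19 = 30557/ 1596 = 19.15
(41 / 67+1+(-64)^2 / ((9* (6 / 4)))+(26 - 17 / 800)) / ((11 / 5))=479020447 / 3183840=150.45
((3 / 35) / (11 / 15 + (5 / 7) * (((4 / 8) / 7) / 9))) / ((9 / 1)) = 42 / 3259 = 0.01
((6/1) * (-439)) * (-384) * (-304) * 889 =-273352052736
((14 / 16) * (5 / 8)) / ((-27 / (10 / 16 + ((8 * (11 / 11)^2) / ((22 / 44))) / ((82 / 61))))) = -143815 / 566784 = -0.25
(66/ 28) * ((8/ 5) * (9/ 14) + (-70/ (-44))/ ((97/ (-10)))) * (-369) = -35741709/ 47530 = -751.98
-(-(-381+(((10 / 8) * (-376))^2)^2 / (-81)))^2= -2381131678013759221321 / 6561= -362922066455381682.87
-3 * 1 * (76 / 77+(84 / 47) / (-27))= -29992 / 10857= -2.76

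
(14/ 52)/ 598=0.00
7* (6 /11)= 42 /11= 3.82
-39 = -39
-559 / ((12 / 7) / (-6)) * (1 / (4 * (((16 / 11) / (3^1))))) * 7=903903 / 128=7061.74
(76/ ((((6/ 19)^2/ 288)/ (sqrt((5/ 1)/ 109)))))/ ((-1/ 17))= -3731296 * sqrt(545)/ 109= -799155.80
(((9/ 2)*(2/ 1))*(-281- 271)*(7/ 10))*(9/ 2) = -78246/ 5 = -15649.20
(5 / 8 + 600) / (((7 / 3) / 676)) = 2436135 / 14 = 174009.64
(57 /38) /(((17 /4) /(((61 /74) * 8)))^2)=1428864 /395641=3.61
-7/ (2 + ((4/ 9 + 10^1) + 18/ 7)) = -0.47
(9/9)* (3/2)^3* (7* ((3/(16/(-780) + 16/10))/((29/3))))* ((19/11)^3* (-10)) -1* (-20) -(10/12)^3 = -40314549815/183422448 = -219.79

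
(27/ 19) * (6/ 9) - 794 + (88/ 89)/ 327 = -438522332/ 552957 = -793.05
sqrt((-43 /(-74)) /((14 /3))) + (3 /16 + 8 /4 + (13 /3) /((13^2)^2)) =sqrt(33411) /518 + 230701 /105456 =2.54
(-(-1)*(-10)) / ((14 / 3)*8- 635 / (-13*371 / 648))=-72345 / 887308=-0.08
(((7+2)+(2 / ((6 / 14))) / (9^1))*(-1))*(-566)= 145462 / 27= 5387.48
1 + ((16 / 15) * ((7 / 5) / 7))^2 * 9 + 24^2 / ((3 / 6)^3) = 2880881 / 625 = 4609.41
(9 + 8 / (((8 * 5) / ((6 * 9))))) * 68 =6732 / 5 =1346.40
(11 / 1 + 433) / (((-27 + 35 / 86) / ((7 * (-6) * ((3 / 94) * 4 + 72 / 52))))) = 1481844672 / 1397357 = 1060.46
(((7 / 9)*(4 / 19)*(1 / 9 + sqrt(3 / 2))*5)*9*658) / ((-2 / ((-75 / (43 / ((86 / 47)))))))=49000 / 57 + 73500*sqrt(6) / 19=10335.31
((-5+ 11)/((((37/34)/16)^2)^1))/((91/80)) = 142049280/124579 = 1140.23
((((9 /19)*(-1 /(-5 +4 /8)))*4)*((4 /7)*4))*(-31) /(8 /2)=-992 /133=-7.46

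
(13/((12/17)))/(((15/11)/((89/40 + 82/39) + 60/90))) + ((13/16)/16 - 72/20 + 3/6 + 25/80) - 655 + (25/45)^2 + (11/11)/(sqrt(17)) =-305844707/518400 + sqrt(17)/17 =-589.74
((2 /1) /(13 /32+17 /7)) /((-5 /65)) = -5824 /635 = -9.17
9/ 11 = 0.82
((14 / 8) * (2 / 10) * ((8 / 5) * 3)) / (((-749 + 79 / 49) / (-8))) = 8232 / 457775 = 0.02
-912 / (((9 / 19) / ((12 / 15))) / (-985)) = 1517162.67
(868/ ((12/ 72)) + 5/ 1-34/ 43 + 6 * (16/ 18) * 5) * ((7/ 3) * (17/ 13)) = 15985.29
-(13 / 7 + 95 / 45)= -250 / 63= -3.97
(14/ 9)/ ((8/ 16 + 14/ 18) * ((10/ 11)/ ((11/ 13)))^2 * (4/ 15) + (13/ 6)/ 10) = 12298440/ 4822597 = 2.55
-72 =-72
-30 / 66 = -5 / 11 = -0.45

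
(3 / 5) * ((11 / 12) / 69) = 11 / 1380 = 0.01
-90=-90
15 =15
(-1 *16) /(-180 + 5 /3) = 48 /535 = 0.09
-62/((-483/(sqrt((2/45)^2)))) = 124/21735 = 0.01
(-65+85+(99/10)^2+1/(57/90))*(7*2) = 1590533/950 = 1674.25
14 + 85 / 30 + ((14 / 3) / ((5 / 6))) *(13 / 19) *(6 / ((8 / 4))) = 16147 / 570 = 28.33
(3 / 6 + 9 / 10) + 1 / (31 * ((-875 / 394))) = 1.39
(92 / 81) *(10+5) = 460 / 27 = 17.04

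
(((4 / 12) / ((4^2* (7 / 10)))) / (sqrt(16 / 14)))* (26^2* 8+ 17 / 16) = 432725* sqrt(14) / 10752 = 150.59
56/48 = 7/6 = 1.17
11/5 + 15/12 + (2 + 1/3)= 347/60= 5.78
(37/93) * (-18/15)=-74/155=-0.48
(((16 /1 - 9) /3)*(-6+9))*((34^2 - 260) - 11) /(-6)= -2065 /2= -1032.50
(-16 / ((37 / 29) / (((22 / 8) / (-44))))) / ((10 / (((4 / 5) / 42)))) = 29 / 19425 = 0.00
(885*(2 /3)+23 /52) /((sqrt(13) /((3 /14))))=92109*sqrt(13) /9464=35.09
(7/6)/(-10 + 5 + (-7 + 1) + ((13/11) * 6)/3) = -77/570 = -0.14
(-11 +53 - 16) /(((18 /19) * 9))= 247 /81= 3.05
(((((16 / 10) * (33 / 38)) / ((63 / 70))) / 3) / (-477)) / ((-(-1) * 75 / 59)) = -5192 / 6117525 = -0.00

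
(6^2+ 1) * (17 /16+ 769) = 455877 /16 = 28492.31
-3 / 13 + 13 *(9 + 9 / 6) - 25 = 2893 / 26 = 111.27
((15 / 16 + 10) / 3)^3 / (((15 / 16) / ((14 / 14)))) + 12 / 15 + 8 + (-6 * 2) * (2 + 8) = -6169841 / 103680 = -59.51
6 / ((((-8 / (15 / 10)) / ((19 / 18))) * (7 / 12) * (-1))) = 2.04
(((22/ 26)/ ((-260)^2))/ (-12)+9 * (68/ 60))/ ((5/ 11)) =1183216199/ 52728000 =22.44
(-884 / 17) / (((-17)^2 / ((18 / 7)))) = -936 / 2023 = -0.46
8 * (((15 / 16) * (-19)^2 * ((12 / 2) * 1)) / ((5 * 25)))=3249 / 25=129.96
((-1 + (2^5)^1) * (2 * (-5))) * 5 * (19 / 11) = -29450 / 11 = -2677.27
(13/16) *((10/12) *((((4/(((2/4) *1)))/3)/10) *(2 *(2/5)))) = 13/90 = 0.14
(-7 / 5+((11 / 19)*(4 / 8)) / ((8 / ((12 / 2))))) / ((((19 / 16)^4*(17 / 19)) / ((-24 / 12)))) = 14729216 / 11077285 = 1.33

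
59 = 59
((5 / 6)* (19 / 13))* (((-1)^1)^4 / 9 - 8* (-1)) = 6935 / 702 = 9.88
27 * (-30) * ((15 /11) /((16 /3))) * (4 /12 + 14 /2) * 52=-78975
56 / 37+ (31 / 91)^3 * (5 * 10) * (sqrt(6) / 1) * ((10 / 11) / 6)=7447750 * sqrt(6) / 24867843+ 56 / 37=2.25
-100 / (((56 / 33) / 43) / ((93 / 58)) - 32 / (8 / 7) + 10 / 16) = 105573600 / 28874789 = 3.66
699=699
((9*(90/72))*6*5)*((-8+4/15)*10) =-26100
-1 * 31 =-31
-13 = -13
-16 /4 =-4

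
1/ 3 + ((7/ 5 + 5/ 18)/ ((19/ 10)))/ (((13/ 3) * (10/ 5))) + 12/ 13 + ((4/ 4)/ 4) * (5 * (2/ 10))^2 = 1.61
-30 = -30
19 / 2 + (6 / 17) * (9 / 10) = 1669 / 170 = 9.82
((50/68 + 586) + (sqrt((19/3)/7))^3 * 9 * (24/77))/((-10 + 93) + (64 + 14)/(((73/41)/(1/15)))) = 166440 * sqrt(399)/118325053 + 7281385/1066274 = 6.86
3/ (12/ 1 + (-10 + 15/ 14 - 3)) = 42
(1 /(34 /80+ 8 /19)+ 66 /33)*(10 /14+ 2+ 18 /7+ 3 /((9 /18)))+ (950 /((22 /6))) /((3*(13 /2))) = 49.20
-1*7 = -7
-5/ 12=-0.42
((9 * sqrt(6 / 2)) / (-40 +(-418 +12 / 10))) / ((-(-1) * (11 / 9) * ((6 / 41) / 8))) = -1.53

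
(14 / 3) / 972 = 0.00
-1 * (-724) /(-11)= -724 /11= -65.82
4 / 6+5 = 17 / 3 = 5.67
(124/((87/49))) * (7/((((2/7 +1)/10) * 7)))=425320/783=543.19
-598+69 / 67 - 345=-63112 / 67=-941.97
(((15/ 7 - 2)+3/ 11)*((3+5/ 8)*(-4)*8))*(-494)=1833728/ 77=23814.65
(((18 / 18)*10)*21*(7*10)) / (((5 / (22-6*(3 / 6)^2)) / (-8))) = -482160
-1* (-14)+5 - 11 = 8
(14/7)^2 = 4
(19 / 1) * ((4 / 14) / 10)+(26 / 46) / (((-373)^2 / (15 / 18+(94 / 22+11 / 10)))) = 2006472493 / 3695961885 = 0.54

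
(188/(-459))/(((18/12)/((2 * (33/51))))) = -8272/23409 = -0.35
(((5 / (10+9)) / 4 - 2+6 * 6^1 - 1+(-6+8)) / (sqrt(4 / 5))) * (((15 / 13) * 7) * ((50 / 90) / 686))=5125 * sqrt(5) / 44688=0.26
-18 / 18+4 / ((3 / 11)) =41 / 3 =13.67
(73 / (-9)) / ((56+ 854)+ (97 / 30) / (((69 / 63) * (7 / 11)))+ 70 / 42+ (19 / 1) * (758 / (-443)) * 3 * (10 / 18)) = -7437970 / 790574679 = -0.01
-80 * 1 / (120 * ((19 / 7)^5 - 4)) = -33614 / 7226613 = -0.00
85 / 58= 1.47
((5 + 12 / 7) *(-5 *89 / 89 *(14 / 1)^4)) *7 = -9027760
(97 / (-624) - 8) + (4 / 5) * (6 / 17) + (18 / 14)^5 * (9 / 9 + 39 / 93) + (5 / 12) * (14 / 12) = -198993656369 / 82904225040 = -2.40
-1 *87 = -87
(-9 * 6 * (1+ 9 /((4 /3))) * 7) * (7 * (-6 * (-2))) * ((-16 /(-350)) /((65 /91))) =-1968624 /125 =-15748.99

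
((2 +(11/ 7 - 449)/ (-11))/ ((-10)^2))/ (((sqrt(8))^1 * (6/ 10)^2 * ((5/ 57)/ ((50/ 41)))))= 156085 * sqrt(2)/ 37884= 5.83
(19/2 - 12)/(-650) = 1/260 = 0.00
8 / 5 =1.60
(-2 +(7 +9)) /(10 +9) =14 /19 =0.74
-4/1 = -4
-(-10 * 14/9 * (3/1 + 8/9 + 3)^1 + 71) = 2929/81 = 36.16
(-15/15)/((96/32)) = -1/3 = -0.33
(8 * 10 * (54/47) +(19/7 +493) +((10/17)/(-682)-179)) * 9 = 7014071142/1907213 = 3677.65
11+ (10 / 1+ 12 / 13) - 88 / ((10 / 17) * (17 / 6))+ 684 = 42453 / 65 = 653.12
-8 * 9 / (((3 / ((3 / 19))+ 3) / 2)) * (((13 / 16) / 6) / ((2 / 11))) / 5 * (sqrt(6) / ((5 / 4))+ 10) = -39 / 4-39 * sqrt(6) / 50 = -11.66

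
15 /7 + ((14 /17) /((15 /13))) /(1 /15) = 1529 /119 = 12.85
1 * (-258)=-258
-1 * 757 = -757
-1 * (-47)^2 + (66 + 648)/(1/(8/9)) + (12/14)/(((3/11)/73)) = -28243/21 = -1344.90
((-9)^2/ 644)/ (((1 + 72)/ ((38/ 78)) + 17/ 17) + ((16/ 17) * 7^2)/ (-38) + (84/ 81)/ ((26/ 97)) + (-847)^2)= 0.00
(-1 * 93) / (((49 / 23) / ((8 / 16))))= -2139 / 98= -21.83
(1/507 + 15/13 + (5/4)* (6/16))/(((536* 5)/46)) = 606211/21740160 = 0.03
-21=-21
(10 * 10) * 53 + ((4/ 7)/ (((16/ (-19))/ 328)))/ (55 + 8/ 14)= 2060142/ 389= 5295.99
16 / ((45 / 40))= 128 / 9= 14.22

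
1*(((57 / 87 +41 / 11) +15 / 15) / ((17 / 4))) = 404 / 319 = 1.27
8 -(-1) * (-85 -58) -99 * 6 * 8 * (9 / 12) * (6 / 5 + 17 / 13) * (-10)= 1160109 / 13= 89239.15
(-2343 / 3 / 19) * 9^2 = -63261 / 19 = -3329.53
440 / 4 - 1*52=58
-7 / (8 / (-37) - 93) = 259 / 3449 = 0.08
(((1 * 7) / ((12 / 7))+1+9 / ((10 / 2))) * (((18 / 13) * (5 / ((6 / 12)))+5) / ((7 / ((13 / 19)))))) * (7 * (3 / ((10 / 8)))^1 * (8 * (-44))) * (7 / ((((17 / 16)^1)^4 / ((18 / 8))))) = -7352741265408 / 7934495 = -926680.43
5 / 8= 0.62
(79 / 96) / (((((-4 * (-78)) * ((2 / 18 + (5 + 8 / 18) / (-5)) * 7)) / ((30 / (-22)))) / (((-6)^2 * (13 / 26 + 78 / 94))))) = 6665625 / 264968704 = 0.03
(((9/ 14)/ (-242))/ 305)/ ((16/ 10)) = -9/ 1653344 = -0.00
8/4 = 2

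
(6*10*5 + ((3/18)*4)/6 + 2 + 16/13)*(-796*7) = -197755852/117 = -1690220.96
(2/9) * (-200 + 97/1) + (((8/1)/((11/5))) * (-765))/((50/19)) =-106918/99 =-1079.98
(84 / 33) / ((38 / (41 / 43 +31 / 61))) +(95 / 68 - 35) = -33.51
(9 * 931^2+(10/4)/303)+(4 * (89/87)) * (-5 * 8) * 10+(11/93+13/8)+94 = 5665354914887/726392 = 7799307.97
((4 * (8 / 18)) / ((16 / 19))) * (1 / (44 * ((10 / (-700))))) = -665 / 198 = -3.36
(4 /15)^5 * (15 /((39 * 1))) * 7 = 7168 /1974375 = 0.00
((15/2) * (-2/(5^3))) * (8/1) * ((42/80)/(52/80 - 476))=84/79225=0.00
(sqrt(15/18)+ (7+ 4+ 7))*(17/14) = 17*sqrt(30)/84+ 153/7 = 22.97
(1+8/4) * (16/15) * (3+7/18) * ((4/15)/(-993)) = -0.00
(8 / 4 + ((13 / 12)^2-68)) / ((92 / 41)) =-382735 / 13248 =-28.89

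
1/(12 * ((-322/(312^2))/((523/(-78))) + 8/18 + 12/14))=571116/8923669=0.06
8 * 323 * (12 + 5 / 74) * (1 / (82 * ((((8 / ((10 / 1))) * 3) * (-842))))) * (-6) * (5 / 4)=7210975 / 5109256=1.41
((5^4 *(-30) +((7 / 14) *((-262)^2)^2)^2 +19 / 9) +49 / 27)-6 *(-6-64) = 149869791594442289644 / 27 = 5550733022016381097.93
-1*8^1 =-8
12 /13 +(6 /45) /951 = 171206 /185445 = 0.92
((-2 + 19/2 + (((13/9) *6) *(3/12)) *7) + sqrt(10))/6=sqrt(10)/6 + 34/9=4.30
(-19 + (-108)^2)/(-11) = -1058.64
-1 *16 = -16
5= 5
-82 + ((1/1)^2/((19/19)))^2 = -81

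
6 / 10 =3 / 5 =0.60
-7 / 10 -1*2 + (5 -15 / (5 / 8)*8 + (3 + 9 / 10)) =-929 / 5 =-185.80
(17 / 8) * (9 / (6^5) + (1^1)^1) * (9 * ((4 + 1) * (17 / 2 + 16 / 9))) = 13602125 / 13824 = 983.95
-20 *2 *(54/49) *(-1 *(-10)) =-21600/49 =-440.82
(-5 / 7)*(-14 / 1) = 10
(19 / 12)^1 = 19 / 12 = 1.58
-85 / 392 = -0.22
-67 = -67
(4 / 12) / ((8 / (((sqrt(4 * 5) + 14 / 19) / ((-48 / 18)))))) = -sqrt(5) / 32 - 7 / 608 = -0.08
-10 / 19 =-0.53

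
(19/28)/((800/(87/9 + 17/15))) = 513/56000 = 0.01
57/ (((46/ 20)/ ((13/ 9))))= 2470/ 69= 35.80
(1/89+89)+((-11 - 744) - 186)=-75827/89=-851.99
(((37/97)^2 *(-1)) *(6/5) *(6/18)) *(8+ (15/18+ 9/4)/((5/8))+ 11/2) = -757057/705675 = -1.07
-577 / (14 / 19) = -10963 / 14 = -783.07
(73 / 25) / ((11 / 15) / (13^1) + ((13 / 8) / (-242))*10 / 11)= 30314856 / 522265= 58.04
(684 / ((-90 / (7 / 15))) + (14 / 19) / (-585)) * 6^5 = -170360064 / 6175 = -27588.67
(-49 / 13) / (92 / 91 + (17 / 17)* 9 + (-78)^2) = -343 / 554555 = -0.00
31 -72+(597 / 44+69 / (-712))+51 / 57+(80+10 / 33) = 23959147 / 446424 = 53.67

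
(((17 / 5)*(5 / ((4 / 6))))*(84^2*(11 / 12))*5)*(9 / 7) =1060290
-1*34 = -34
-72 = -72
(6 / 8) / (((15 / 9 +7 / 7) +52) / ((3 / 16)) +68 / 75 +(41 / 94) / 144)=253800 / 98970241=0.00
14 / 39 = 0.36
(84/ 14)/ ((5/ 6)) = 36/ 5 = 7.20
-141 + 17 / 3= -135.33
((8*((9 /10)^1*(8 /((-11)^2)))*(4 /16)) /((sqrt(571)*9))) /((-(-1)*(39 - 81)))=-4*sqrt(571) /7254555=-0.00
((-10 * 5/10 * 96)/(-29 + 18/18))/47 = 120/329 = 0.36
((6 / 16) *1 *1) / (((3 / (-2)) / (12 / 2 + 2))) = -2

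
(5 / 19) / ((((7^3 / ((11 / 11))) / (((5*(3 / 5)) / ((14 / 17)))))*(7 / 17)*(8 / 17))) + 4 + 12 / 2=51166975 / 5109328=10.01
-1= -1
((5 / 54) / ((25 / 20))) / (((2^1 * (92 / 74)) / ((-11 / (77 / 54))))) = -37 / 161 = -0.23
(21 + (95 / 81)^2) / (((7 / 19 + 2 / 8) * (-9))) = -11157256 / 2775303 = -4.02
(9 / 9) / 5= 1 / 5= 0.20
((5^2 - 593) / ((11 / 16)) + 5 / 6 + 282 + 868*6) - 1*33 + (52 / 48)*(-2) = 152773 / 33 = 4629.48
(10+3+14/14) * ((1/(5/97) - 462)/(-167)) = 30982/835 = 37.10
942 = 942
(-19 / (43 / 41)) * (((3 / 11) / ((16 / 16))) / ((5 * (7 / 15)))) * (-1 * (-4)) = -28044 / 3311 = -8.47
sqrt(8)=2*sqrt(2)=2.83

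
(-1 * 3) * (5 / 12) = -5 / 4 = -1.25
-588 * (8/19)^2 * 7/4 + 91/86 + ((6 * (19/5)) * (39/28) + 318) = 168.39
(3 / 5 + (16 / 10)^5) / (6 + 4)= 1.11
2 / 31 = 0.06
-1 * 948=-948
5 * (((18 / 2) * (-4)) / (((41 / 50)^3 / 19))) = -427500000 / 68921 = -6202.75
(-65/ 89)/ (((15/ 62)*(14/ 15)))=-2015/ 623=-3.23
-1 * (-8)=8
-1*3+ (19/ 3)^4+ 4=130402/ 81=1609.90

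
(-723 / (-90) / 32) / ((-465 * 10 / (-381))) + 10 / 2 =7470607 / 1488000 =5.02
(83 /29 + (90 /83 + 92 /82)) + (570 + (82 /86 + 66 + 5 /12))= 32714570017 /50922492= 642.44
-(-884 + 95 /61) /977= 53829 /59597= 0.90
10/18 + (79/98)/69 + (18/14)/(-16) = 79015/162288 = 0.49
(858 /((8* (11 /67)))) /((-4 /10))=-13065 /8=-1633.12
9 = 9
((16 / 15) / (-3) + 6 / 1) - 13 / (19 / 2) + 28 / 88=4.59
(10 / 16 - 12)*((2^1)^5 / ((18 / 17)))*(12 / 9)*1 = -12376 / 27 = -458.37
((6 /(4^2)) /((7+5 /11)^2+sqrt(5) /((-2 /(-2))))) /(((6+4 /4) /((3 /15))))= 610203 /3159727970-43923*sqrt(5) /12638911880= 0.00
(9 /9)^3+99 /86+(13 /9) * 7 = 9491 /774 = 12.26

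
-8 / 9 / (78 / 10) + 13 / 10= 4163 / 3510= 1.19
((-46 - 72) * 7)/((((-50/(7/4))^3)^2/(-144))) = 437301333/2000000000000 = 0.00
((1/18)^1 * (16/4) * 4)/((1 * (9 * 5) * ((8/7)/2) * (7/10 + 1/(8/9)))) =112/5913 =0.02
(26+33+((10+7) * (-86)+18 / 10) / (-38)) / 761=0.13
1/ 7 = 0.14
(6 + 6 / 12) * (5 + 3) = 52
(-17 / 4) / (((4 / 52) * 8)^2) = -2873 / 256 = -11.22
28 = 28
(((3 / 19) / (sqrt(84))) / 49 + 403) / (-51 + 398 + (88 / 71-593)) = -1.65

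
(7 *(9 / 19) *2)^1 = 126 / 19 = 6.63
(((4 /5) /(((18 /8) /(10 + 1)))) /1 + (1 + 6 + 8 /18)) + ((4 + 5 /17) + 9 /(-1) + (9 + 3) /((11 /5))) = 101857 /8415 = 12.10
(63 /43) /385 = 0.00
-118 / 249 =-0.47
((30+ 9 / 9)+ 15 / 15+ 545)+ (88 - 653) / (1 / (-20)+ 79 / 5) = 34091 / 63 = 541.13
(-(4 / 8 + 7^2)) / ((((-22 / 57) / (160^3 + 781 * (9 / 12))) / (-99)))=-52013325121.31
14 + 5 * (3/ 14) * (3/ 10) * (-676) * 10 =-15112/ 7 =-2158.86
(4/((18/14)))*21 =196/3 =65.33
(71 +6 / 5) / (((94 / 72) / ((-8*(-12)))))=1247616 / 235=5309.00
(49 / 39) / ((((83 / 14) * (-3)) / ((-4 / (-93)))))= -2744 / 903123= -0.00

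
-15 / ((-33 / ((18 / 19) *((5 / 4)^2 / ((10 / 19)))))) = 225 / 176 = 1.28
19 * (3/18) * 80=760/3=253.33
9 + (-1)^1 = 8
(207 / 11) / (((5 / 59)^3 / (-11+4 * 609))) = 4123804941 / 55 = 74978271.65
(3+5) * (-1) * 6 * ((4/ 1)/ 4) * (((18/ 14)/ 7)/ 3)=-144/ 49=-2.94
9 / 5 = 1.80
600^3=216000000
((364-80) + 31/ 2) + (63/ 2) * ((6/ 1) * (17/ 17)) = 977/ 2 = 488.50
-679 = -679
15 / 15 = 1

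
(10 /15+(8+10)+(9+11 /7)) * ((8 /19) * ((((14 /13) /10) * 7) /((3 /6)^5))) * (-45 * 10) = -33008640 /247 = -133638.22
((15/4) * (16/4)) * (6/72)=5/4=1.25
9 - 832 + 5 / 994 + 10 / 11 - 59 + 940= 644167 / 10934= 58.91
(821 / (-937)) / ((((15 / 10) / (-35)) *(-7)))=-8210 / 2811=-2.92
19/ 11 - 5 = -36/ 11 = -3.27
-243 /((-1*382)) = 243 /382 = 0.64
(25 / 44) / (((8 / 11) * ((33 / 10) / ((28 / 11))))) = 875 / 1452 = 0.60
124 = 124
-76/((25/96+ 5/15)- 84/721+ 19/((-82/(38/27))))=-277299072/551455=-502.85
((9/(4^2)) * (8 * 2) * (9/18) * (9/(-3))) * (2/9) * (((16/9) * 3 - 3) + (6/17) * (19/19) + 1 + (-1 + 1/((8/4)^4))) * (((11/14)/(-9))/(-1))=-0.72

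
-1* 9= -9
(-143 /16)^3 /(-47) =15.19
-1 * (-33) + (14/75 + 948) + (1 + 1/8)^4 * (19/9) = 302459369/307200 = 984.57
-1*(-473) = 473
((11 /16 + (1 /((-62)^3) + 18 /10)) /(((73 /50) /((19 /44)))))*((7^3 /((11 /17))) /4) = 97.50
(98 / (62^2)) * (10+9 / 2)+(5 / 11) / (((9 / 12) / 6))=169391 / 42284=4.01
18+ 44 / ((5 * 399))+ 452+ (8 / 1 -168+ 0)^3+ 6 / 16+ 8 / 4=-65364620543 / 15960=-4095527.60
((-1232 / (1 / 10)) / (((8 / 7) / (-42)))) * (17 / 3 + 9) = 6640480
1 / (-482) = -1 / 482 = -0.00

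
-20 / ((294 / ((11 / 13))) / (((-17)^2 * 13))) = -31790 / 147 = -216.26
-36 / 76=-0.47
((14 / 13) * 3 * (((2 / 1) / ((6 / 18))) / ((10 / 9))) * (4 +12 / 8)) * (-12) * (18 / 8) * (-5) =168399 / 13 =12953.77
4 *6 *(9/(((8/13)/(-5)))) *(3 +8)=-19305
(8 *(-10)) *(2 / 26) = -80 / 13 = -6.15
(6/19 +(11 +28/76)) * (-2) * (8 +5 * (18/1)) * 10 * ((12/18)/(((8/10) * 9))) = -362600/171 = -2120.47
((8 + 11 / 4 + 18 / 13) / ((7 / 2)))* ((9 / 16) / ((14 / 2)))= 5679 / 20384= 0.28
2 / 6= 1 / 3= 0.33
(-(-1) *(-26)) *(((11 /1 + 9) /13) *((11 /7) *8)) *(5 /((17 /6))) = -105600 /119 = -887.39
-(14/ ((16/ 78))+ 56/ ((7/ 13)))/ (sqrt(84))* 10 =-3445* sqrt(21)/ 84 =-187.94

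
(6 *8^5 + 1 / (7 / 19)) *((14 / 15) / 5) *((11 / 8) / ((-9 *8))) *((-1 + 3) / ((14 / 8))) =-605561 / 756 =-801.01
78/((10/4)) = 156/5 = 31.20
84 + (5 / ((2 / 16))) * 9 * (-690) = -248316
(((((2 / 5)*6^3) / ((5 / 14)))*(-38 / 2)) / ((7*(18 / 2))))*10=-3648 / 5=-729.60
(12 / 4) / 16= 3 / 16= 0.19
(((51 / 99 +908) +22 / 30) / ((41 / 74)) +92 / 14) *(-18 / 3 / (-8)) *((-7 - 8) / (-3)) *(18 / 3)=117036987 / 3157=37072.22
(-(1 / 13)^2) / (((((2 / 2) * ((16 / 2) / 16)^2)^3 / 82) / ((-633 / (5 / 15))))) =9965952 / 169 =58970.13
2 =2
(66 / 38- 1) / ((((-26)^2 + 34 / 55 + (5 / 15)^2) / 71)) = 492030 / 6364639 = 0.08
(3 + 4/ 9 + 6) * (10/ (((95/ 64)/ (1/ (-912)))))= -680/ 9747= -0.07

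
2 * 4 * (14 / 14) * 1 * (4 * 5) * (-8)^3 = -81920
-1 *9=-9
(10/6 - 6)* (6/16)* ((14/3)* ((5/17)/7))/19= -65/3876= -0.02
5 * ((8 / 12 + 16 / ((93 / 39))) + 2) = 4360 / 93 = 46.88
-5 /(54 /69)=-115 /18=-6.39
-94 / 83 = -1.13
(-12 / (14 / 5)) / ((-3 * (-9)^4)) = 10 / 45927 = 0.00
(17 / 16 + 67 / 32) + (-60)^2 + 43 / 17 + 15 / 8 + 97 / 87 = 170791399 / 47328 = 3608.68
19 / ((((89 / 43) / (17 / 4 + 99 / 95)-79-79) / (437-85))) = -289165712 / 6814457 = -42.43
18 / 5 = 3.60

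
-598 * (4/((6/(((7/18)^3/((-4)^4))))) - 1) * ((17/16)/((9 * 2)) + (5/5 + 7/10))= 339170906243/322486272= 1051.74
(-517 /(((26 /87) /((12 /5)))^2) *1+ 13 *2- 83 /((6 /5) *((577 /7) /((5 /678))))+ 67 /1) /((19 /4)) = -329742833096633 /47106092475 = -7000.00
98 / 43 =2.28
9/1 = 9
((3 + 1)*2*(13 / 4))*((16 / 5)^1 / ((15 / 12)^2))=6656 / 125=53.25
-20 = -20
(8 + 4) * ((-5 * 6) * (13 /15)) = -312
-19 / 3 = -6.33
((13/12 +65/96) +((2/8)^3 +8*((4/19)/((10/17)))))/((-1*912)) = -84619/16634880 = -0.01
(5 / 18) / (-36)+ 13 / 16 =1043 / 1296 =0.80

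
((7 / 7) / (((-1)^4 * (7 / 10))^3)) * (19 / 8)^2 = 45125 / 2744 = 16.44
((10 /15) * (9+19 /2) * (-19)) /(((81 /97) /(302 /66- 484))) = 1078849811 /8019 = 134536.70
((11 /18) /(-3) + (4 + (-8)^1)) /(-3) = 227 /162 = 1.40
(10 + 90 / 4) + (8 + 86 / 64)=1339 / 32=41.84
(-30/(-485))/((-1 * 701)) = -6/67997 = -0.00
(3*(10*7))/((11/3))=630/11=57.27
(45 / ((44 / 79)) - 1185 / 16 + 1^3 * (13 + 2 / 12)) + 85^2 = 3825307 / 528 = 7244.90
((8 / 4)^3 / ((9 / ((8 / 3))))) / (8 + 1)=64 / 243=0.26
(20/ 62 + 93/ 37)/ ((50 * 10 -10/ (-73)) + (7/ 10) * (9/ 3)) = 2374690/ 420528051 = 0.01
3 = 3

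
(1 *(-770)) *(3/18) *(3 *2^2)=-1540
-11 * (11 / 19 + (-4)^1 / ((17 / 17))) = 715 / 19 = 37.63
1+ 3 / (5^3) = 128 / 125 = 1.02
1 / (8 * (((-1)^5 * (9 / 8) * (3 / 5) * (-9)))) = 0.02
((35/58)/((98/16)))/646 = 10/65569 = 0.00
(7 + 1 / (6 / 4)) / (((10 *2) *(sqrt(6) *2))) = 23 *sqrt(6) / 720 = 0.08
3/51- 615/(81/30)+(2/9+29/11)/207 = -79328146/348381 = -227.71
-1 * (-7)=7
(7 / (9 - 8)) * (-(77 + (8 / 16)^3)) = -4319 / 8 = -539.88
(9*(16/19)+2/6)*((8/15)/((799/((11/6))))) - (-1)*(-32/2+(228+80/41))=17978457424/84026835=213.96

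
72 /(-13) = -72 /13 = -5.54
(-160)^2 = 25600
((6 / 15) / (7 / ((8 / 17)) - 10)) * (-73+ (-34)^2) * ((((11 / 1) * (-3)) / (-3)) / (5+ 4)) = 63536 / 585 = 108.61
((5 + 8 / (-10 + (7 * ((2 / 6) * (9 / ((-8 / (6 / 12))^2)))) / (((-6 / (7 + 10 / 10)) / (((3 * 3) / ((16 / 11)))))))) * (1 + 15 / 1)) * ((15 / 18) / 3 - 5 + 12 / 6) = -6072472 / 32799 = -185.14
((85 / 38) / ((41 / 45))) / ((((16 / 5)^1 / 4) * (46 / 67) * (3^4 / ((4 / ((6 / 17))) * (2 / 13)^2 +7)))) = 524651875 / 1308084336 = 0.40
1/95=0.01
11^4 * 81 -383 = 1185538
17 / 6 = 2.83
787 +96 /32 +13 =803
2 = 2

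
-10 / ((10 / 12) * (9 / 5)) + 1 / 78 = -173 / 26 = -6.65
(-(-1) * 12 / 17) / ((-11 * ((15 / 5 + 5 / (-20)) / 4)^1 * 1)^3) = -0.00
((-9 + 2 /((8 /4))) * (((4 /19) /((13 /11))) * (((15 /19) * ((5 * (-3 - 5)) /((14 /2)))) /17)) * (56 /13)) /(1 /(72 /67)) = 121651200 /69489251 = 1.75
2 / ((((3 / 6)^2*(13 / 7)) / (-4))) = -224 / 13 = -17.23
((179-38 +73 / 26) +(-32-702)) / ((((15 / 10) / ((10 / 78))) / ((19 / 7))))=-161975 / 1183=-136.92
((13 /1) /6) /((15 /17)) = 221 /90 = 2.46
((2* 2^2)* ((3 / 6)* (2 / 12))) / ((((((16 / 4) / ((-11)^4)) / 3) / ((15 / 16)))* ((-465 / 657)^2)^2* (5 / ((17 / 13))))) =1717581588613011 / 240115460000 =7153.15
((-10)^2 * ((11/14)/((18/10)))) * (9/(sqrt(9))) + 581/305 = 132.86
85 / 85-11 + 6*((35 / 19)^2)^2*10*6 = 538921790 / 130321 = 4135.34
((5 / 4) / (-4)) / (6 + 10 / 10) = -0.04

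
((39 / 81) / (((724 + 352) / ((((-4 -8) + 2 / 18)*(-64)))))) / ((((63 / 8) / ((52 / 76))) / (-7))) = -2314624 / 11177757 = -0.21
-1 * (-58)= 58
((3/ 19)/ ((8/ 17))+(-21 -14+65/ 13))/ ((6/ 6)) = -4509/ 152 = -29.66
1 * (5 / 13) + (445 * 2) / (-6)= -5770 / 39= -147.95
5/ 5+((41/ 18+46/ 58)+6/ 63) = 15223/ 3654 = 4.17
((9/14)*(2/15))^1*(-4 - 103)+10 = 29/35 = 0.83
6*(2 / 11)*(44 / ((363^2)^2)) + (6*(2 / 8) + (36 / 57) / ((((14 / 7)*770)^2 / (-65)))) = 161648310595097 / 107766783833940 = 1.50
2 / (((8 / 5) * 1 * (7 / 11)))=55 / 28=1.96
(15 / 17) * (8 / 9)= 40 / 51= 0.78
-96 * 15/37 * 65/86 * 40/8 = -234000/1591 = -147.08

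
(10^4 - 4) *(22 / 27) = 73304 / 9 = 8144.89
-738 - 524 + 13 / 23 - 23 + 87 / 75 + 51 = -1232.27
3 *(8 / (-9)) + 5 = 7 / 3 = 2.33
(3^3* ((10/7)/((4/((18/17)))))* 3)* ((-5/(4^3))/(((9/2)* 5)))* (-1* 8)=405/476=0.85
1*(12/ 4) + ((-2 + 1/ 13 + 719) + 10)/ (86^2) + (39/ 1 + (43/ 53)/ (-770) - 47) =-4809349411/ 980949970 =-4.90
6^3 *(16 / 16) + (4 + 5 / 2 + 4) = 453 / 2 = 226.50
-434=-434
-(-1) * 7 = 7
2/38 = 1/19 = 0.05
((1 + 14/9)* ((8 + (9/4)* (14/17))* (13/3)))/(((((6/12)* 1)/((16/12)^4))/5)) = 128211200/37179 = 3448.48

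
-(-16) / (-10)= -8 / 5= -1.60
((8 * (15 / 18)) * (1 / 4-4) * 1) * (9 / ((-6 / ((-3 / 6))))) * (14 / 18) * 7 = -1225 / 12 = -102.08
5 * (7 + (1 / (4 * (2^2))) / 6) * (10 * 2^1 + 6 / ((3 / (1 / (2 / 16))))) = 10095 / 8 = 1261.88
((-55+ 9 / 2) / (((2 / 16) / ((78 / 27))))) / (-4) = 2626 / 9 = 291.78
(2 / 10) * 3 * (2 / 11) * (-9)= -54 / 55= -0.98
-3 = -3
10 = 10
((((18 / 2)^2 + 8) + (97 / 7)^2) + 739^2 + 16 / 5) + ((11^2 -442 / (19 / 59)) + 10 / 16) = 20301546843 / 37240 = 545154.32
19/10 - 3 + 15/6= 7/5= 1.40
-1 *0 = 0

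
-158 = -158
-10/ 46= -5/ 23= -0.22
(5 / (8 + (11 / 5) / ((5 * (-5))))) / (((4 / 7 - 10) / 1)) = -4375 / 65274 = -0.07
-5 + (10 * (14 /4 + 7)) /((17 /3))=13.53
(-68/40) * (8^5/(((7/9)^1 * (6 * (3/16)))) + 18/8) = -17826863/280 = -63667.37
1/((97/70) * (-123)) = -70/11931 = -0.01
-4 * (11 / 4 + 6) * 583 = -20405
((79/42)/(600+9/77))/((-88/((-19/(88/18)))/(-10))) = -7505/5421856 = -0.00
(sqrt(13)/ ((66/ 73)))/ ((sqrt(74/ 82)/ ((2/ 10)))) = 73 * sqrt(19721)/ 12210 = 0.84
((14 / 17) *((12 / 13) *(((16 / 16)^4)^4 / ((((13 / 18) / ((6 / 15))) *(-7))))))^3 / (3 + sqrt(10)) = 1934917632 / 2964264077125- 644972544 *sqrt(10) / 2964264077125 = -0.00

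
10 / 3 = 3.33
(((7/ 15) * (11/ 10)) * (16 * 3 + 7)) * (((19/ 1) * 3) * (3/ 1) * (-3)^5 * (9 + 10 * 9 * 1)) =-1161447903/ 10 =-116144790.30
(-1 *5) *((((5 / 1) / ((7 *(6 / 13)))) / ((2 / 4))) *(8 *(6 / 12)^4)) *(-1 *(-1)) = -325 / 42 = -7.74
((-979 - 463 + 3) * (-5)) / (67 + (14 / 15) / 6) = 323775 / 3022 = 107.14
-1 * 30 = -30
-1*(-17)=17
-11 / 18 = -0.61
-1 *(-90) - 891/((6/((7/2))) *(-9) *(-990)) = 10793/120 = 89.94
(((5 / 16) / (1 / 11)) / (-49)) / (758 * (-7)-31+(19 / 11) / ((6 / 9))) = 0.00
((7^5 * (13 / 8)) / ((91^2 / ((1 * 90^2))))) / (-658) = -99225 / 2444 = -40.60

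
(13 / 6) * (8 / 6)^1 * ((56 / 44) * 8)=2912 / 99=29.41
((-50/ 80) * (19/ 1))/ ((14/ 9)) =-855/ 112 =-7.63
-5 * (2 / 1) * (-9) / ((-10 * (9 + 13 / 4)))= -36 / 49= -0.73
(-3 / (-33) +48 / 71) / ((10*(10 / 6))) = 0.05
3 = 3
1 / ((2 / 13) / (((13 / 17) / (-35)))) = -169 / 1190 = -0.14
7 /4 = 1.75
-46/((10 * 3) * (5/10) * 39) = -46/585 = -0.08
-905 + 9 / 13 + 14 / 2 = -11665 / 13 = -897.31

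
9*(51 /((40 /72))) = 4131 /5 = 826.20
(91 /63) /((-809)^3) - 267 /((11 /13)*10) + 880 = 444738458828539 /524180377710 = 848.45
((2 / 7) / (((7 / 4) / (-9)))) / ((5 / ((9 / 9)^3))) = -72 / 245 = -0.29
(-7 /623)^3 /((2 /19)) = -19 /1409938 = -0.00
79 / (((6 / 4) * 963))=0.05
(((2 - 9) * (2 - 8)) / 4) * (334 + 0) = 3507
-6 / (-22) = 3 / 11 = 0.27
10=10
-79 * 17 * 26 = -34918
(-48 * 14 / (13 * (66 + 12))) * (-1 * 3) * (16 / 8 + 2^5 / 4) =3360 / 169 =19.88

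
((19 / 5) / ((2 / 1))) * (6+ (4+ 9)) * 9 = 3249 / 10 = 324.90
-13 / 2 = -6.50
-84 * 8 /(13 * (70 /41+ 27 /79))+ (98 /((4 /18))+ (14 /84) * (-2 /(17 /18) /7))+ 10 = 4371080951 /10267439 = 425.72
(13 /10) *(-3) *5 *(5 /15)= -13 /2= -6.50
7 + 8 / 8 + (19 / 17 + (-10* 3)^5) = -413099845 / 17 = -24299990.88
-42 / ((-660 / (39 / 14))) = 39 / 220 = 0.18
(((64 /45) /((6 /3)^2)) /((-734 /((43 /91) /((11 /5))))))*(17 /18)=-2924 /29756727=-0.00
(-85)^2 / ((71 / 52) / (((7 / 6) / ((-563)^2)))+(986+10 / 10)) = 1314950 / 67694031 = 0.02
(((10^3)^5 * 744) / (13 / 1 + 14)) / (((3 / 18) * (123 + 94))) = 761904761904761.90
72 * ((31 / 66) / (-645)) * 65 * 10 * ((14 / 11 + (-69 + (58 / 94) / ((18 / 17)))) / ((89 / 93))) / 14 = 78062135710 / 457047129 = 170.80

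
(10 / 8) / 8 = 0.16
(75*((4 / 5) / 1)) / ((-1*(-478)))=30 / 239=0.13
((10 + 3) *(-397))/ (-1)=5161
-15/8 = -1.88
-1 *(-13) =13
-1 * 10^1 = -10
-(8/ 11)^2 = -64/ 121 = -0.53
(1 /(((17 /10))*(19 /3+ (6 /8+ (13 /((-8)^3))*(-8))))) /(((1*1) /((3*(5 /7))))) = 28800 /166481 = 0.17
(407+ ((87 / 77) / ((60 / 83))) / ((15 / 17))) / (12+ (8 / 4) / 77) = 9442619 / 277800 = 33.99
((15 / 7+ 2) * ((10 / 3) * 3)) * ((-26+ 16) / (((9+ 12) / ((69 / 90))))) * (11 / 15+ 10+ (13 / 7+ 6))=-2603968 / 9261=-281.18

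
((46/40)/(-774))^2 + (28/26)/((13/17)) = 57032124601/40497537600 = 1.41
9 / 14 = 0.64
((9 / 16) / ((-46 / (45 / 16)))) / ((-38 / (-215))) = -87075 / 447488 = -0.19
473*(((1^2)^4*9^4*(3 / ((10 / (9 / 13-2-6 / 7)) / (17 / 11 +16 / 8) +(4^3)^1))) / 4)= 5502244869 / 148216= 37123.15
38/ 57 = 2/ 3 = 0.67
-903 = -903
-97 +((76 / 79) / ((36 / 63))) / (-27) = -207034 / 2133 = -97.06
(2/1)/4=1/2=0.50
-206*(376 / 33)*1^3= -2347.15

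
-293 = -293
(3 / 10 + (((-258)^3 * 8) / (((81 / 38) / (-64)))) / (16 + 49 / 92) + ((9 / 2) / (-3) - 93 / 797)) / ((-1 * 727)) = -343203.62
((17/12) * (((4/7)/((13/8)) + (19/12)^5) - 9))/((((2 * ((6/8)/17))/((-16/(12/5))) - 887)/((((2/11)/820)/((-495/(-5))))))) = -0.00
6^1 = 6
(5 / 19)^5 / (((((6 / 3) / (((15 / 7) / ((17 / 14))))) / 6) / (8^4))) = 1152000000 / 42093683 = 27.37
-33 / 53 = -0.62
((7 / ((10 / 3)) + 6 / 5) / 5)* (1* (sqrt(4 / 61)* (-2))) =-66* sqrt(61) / 1525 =-0.34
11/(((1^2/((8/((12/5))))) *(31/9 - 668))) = -330/5981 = -0.06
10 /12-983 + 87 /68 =-980.89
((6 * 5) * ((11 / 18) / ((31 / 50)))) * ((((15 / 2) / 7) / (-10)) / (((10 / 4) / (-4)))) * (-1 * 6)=-6600 / 217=-30.41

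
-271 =-271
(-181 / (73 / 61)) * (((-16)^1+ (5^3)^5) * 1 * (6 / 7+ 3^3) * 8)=-525633544646291640 / 511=-1028637073671803.60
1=1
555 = 555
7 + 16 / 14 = 57 / 7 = 8.14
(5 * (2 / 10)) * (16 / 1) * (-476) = -7616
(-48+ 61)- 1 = 12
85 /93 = 0.91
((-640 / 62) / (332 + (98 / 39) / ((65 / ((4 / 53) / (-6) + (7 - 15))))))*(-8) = 9921600 / 39850717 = 0.25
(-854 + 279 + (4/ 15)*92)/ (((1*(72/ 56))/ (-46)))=2658754/ 135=19694.47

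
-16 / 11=-1.45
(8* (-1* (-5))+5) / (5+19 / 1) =15 / 8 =1.88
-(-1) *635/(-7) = -635/7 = -90.71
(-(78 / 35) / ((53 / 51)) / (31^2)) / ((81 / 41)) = -18122 / 16043895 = -0.00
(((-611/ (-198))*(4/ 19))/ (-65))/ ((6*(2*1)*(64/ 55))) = -47/ 65664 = -0.00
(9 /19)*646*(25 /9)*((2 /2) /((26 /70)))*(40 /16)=74375 /13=5721.15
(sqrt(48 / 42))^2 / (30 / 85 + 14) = 34 / 427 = 0.08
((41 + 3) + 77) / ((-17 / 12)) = -1452 / 17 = -85.41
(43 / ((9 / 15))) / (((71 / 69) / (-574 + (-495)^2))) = 1208810195 / 71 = 17025495.70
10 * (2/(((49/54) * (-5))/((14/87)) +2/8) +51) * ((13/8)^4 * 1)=3658235685/1030144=3551.19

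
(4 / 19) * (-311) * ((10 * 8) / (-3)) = 99520 / 57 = 1745.96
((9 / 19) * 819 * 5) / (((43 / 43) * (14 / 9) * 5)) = 9477 / 38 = 249.39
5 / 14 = 0.36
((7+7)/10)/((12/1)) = 7/60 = 0.12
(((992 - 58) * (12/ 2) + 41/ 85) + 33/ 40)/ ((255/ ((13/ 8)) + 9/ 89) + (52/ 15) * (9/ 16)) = 4410031613/ 125074542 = 35.26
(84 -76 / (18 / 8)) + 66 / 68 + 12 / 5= 81997 / 1530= 53.59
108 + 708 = 816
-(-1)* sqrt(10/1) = sqrt(10) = 3.16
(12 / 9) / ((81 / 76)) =304 / 243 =1.25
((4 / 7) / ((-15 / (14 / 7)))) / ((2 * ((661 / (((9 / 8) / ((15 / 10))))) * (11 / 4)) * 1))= -4 / 254485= -0.00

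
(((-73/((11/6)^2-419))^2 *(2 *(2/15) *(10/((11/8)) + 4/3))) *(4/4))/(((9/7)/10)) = 1356038656/2462805059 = 0.55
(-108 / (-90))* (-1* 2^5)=-192 / 5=-38.40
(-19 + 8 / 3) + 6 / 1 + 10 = -1 / 3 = -0.33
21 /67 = 0.31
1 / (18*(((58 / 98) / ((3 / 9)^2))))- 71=-333509 / 4698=-70.99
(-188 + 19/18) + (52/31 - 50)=-131279/558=-235.27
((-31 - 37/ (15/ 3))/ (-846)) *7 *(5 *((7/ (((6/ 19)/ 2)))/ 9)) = 29792/ 3807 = 7.83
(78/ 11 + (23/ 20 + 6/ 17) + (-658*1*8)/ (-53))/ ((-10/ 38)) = -406425827/ 991100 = -410.08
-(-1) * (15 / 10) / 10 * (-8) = -6 / 5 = -1.20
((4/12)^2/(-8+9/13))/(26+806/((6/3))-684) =13/218025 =0.00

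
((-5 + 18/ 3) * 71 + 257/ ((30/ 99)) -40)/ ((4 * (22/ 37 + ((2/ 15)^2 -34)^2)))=3293328375/ 17313459536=0.19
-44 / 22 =-2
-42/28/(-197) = 3/394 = 0.01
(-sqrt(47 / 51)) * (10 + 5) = -5 * sqrt(2397) / 17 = -14.40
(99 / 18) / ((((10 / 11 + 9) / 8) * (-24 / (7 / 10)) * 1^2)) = -847 / 6540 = -0.13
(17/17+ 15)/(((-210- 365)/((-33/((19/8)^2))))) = 33792/207575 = 0.16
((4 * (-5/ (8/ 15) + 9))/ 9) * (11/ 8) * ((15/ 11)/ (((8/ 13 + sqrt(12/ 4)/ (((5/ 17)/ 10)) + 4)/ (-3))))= 0.01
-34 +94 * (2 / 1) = 154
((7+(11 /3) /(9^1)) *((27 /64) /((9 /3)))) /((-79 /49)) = -0.65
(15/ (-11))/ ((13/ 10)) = -1.05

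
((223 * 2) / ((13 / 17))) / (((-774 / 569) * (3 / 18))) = -4314158 / 1677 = -2572.55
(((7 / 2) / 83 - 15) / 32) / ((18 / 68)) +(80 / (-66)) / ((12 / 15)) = -862721 / 262944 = -3.28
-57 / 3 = -19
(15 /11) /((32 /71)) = 1065 /352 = 3.03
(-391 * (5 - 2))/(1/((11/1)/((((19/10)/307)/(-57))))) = 118836630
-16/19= -0.84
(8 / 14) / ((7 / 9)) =36 / 49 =0.73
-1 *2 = -2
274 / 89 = 3.08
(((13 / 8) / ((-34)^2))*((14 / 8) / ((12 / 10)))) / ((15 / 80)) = 455 / 41616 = 0.01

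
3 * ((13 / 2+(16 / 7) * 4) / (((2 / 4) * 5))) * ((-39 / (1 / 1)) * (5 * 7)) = -25623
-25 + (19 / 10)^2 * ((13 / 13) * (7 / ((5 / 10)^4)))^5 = 1590513368463 / 25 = 63620534738.52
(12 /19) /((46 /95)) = 30 /23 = 1.30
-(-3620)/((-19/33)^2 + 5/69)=8961.27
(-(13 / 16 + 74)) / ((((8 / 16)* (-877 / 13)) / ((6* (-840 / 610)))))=-18.33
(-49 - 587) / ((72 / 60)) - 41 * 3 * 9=-1637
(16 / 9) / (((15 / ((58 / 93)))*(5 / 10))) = 1856 / 12555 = 0.15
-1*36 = -36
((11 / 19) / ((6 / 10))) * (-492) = -9020 / 19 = -474.74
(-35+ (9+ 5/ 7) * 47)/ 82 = 2951/ 574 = 5.14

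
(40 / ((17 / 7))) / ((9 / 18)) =560 / 17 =32.94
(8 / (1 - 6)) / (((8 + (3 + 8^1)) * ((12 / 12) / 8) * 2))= -32 / 95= -0.34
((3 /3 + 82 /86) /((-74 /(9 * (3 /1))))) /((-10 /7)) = 3969 /7955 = 0.50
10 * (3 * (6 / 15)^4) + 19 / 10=667 / 250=2.67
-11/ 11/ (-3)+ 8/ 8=4/ 3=1.33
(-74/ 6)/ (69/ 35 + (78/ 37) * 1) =-47915/ 15849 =-3.02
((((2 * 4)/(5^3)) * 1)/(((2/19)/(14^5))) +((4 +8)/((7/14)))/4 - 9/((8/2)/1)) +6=163503371/500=327006.74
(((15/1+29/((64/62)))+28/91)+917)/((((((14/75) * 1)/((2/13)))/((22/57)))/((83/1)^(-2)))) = 109869925/2477504848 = 0.04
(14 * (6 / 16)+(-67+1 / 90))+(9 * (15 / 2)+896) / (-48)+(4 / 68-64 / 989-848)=-22511555837 / 24210720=-929.82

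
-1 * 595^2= -354025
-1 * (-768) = 768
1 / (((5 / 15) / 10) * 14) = 15 / 7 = 2.14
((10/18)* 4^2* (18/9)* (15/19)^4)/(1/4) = 3600000/130321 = 27.62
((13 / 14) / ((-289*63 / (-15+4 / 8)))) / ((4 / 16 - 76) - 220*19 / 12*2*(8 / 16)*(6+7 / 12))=-377 / 1207678402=-0.00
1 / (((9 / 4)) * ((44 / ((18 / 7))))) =2 / 77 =0.03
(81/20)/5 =81/100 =0.81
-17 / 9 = -1.89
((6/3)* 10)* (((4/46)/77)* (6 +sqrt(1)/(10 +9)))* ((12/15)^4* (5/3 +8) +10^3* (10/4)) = 37559392/109725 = 342.30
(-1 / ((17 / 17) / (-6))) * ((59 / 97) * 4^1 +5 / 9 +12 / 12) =6964 / 291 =23.93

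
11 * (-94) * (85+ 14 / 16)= -355179 / 4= -88794.75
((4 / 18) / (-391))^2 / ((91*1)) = 4 / 1126885851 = 0.00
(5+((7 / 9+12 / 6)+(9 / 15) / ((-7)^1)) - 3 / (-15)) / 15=2486 / 4725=0.53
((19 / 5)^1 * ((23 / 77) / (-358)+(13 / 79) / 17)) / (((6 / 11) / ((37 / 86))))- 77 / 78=-36146962063 / 37626938440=-0.96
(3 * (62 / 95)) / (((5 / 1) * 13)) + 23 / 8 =143513 / 49400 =2.91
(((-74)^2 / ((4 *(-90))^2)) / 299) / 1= 1369 / 9687600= 0.00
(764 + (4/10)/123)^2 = 220770299044/378225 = 583700.97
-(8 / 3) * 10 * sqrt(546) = -80 * sqrt(546) / 3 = -623.11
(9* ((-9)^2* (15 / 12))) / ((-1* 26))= -3645 / 104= -35.05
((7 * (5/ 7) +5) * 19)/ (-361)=-10/ 19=-0.53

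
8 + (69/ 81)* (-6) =26/ 9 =2.89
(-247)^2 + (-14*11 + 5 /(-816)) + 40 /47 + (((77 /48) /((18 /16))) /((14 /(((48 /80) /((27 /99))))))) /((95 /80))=1995527764531 /32790960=60856.03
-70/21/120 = -1/36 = -0.03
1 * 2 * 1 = 2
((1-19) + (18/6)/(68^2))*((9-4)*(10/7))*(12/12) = -2080725/16184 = -128.57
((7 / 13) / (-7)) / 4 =-1 / 52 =-0.02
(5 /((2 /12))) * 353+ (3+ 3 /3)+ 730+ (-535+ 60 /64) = 172639 /16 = 10789.94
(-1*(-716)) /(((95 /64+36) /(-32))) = -611.24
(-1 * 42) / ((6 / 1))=-7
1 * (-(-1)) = 1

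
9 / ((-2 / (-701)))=6309 / 2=3154.50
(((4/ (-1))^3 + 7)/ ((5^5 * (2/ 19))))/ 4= -1083/ 25000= -0.04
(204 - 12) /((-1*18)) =-32 /3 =-10.67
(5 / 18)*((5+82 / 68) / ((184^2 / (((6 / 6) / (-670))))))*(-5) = 1055 / 2776462848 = 0.00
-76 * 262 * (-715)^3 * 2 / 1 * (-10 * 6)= -873402146760000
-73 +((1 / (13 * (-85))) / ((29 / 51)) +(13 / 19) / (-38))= -99377481 / 1360970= -73.02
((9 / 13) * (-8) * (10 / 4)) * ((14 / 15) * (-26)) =336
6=6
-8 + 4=-4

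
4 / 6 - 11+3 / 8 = -239 / 24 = -9.96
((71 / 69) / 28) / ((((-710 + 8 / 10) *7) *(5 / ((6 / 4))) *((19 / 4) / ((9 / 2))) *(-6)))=71 / 202481328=0.00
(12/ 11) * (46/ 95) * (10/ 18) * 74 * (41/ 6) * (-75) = -6978200/ 627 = -11129.51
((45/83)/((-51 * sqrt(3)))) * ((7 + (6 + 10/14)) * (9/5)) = -864 * sqrt(3)/9877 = -0.15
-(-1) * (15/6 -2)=1/2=0.50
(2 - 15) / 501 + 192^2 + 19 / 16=295511135 / 8016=36865.16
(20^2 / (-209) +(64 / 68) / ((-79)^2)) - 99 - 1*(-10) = -2015945753 / 22174273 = -90.91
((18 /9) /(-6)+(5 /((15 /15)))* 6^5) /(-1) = -116639 /3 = -38879.67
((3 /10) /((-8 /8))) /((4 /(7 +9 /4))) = -111 /160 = -0.69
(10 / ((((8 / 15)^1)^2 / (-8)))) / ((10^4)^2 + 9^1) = -1125 / 400000036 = -0.00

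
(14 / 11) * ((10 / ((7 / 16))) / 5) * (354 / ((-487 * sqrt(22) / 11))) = -11328 * sqrt(22) / 5357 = -9.92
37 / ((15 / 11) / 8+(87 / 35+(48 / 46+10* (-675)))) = -2621080 / 477907917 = -0.01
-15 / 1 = -15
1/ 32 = 0.03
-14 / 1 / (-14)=1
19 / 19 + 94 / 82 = 88 / 41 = 2.15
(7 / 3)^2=5.44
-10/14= -5/7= -0.71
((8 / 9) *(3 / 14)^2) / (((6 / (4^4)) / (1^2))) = 256 / 147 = 1.74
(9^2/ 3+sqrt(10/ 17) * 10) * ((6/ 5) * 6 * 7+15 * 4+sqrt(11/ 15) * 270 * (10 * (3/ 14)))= 6 * (644+225 * sqrt(165)) * (10 * sqrt(170)+459)/ 595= 21004.92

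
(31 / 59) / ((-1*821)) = -31 / 48439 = -0.00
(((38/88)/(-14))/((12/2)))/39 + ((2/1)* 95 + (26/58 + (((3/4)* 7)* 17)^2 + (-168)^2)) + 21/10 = 380209064359/10450440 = 36382.11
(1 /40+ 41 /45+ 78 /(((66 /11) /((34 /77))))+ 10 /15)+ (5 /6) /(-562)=57185719 /7789320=7.34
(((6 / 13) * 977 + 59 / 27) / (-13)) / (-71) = 159041 / 323973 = 0.49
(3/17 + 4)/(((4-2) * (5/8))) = 284/85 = 3.34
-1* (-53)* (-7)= -371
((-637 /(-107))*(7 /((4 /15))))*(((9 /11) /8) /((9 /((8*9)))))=601965 /4708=127.86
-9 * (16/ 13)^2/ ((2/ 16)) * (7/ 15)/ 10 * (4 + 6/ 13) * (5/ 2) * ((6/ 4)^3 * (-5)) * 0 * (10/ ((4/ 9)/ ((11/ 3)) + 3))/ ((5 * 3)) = 0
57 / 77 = 0.74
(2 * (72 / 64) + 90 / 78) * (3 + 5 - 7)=177 / 52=3.40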